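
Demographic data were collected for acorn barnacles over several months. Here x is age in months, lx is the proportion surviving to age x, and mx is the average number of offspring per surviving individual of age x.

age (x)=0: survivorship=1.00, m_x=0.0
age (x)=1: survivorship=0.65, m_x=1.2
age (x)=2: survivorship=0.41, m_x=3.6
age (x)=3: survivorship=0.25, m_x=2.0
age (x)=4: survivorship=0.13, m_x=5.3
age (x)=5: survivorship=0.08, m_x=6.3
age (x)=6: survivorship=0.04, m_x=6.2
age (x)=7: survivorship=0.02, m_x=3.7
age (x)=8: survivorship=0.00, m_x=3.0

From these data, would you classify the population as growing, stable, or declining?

R0 = Σ lx·mx = 0 + 0.78 + 1.476 + 0.5 + 0.689 + 0.504 + 0.248 + 0.074 + 0 = 4.271
R0 > 1, so the population is growing.

growing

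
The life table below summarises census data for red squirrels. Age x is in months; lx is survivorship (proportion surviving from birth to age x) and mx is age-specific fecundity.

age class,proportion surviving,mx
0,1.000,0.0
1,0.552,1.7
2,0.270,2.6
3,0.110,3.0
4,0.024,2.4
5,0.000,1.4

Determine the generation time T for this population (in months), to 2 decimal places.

lx·mx: 0, 0.9384, 0.702, 0.33, 0.0576, 0 → R0 = 2.028
x·lx·mx: 0, 0.9384, 1.404, 0.99, 0.2304, 0 → Σ = 3.5628
T = 3.5628 / 2.028 = 1.756805… → 1.76

1.76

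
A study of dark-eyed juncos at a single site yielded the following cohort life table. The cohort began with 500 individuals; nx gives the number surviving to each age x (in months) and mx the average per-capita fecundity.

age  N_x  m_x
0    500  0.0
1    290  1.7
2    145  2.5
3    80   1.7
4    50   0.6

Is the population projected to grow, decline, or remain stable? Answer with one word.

growing

lx = nx/n0 = nx/500: 1, 0.58, 0.29, 0.16, 0.1
R0 = Σ lx·mx = 0 + 0.986 + 0.725 + 0.272 + 0.06 = 2.043
R0 > 1, so the population is growing.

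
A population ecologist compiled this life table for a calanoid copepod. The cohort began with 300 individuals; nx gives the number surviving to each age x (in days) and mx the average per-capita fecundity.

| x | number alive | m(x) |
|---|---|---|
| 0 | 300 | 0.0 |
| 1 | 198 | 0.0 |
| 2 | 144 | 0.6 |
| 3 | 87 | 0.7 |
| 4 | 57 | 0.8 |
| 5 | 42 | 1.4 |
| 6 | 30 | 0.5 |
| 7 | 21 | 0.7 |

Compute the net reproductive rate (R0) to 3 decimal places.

0.938

lx = nx/n0 = nx/300: 1, 0.66, 0.48, 0.29, 0.19, 0.14, 0.1, 0.07
lx·mx by age: 0, 0, 0.288, 0.203, 0.152, 0.196, 0.05, 0.049
R0 = Σ lx·mx = 0.938 → 0.938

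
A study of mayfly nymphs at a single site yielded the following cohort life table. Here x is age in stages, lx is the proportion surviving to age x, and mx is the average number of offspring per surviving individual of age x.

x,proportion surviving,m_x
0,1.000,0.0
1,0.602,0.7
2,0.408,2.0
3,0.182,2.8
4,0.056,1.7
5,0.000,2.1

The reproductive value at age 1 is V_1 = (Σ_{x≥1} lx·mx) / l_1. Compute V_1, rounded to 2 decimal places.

3.06

lx·mx for x ≥ 1: 0.4214, 0.816, 0.5096, 0.0952, 0 → sum = 1.8422
V_1 = 1.8422 / l_1 = 1.8422 / 0.602 = 3.060133… → 3.06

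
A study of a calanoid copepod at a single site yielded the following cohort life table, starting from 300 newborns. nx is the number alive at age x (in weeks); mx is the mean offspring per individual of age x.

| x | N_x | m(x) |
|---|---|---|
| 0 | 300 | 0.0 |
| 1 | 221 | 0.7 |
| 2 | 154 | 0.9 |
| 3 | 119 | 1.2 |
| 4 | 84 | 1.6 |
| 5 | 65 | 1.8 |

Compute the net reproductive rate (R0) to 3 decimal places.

2.292

lx = nx/n0 = nx/300: 1, 0.73667…, 0.51333…, 0.39667…, 0.28, 0.21667…
lx·mx by age: 0, 0.515667…, 0.462…, 0.476…, 0.448, 0.39…
R0 = Σ lx·mx = 2.291667… → 2.292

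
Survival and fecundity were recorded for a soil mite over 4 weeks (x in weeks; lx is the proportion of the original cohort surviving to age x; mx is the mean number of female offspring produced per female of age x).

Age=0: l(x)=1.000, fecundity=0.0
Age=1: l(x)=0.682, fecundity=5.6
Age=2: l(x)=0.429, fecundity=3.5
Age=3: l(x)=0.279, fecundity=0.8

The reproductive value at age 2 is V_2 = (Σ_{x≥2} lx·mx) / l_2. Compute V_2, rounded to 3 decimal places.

4.020

lx·mx for x ≥ 2: 1.5015, 0.2232 → sum = 1.7247
V_2 = 1.7247 / l_2 = 1.7247 / 0.429 = 4.02028… → 4.020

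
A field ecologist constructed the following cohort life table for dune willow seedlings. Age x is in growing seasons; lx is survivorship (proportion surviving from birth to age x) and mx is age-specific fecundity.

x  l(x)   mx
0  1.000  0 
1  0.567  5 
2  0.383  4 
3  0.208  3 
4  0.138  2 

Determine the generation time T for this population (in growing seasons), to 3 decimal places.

lx·mx: 0, 2.835, 1.532, 0.624, 0.276 → R0 = 5.267
x·lx·mx: 0, 2.835, 3.064, 1.872, 1.104 → Σ = 8.875
T = 8.875 / 5.267 = 1.68502… → 1.685

1.685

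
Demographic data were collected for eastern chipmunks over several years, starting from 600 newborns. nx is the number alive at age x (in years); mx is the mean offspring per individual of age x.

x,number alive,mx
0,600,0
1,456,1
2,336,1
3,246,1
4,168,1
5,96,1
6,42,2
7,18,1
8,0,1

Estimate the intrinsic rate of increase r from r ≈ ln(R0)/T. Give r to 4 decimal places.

0.3272

lx = nx/n0 = nx/600: 1, 0.76, 0.56, 0.41, 0.28, 0.16, 0.07, 0.03, 0
R0 = Σ lx·mx = 0 + 0.76 + 0.56 + 0.41 + 0.28 + 0.16 + 0.14 + 0.03 + 0 = 2.34
Σ x·lx·mx = 6.08; T = 6.08/2.34 = 2.59829…
r ≈ ln(R0)/T = ln(2.34)/2.59829… = 0.327196… → 0.3272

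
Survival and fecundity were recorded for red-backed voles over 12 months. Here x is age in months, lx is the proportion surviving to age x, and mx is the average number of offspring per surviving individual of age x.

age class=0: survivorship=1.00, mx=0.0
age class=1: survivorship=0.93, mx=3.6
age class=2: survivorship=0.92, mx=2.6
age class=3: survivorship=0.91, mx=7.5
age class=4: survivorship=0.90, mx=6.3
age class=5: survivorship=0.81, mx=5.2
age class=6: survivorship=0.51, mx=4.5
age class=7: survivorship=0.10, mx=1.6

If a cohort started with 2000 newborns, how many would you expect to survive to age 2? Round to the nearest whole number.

1840

Expected survivors = N0 · l_2 = 2000 × 0.92 = 1840 → 1840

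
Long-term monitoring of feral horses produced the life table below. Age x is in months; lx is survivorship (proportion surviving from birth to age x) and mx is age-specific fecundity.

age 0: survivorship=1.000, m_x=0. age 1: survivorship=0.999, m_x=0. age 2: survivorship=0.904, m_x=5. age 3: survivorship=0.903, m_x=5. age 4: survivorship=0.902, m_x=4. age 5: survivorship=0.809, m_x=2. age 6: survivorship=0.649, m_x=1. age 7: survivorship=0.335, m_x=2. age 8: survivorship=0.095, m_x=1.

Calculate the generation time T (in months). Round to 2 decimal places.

3.47

lx·mx: 0, 0, 4.52, 4.515, 3.608, 1.618, 0.649, 0.67, 0.095 → R0 = 15.675
x·lx·mx: 0, 0, 9.04, 13.545, 14.432, 8.09, 3.894, 4.69, 0.76 → Σ = 54.451
T = 54.451 / 15.675 = 3.473748… → 3.47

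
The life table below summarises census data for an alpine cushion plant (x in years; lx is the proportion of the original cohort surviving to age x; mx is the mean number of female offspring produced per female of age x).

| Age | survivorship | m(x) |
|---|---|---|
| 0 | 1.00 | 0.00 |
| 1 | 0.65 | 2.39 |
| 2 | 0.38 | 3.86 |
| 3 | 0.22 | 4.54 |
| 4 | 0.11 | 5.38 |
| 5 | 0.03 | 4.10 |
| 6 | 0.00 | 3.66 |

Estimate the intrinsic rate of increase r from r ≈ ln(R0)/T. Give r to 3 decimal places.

R0 = Σ lx·mx = 0 + 1.5535 + 1.4668 + 0.9988 + 0.5918 + 0.123 + 0 = 4.7339
Σ x·lx·mx = 10.4657; T = 10.4657/4.7339 = 2.2108…
r ≈ ln(R0)/T = ln(4.7339)/2.2108… = 0.70325… → 0.703

0.703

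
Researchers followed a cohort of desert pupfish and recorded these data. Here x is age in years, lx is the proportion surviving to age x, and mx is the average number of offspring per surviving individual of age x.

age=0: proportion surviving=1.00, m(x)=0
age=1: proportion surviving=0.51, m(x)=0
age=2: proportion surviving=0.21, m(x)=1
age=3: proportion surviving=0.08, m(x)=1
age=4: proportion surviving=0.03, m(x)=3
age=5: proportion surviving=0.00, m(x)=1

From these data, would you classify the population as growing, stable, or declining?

declining

R0 = Σ lx·mx = 0 + 0 + 0.21 + 0.08 + 0.09 + 0 = 0.38
R0 < 1, so the population is declining.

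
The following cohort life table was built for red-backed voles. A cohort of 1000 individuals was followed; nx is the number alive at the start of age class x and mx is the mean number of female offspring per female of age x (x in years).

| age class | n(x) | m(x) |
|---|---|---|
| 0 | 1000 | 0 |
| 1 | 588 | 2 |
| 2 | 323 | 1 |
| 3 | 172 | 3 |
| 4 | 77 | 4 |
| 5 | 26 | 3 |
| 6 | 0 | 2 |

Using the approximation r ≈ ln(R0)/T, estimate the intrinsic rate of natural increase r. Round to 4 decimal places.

lx = nx/n0 = nx/1000: 1, 0.588, 0.323, 0.172, 0.077, 0.026, 0
R0 = Σ lx·mx = 0 + 1.176 + 0.323 + 0.516 + 0.308 + 0.078 + 0 = 2.401
Σ x·lx·mx = 4.992; T = 4.992/2.401 = 2.07913…
r ≈ ln(R0)/T = ln(2.401)/2.07913… = 0.421274… → 0.4213

0.4213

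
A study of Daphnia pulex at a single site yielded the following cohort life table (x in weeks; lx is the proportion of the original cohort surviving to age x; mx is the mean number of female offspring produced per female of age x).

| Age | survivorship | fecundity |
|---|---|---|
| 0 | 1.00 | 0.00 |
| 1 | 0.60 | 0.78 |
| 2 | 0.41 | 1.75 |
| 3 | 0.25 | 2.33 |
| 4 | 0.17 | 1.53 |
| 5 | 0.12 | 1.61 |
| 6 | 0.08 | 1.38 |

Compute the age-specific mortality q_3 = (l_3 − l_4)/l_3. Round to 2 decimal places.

q_3 = (l_3 − l_4) / l_3 = (0.25 − 0.17) / 0.25
     = 0.08 / 0.25 = 0.32 → 0.32

0.32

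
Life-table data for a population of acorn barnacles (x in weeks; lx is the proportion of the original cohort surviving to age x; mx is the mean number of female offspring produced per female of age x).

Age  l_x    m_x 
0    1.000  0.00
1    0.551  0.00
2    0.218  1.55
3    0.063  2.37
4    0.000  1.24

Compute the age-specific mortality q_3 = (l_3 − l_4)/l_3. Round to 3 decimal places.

1.000

q_3 = (l_3 − l_4) / l_3 = (0.063 − 0) / 0.063
     = 0.063 / 0.063 = 1 → 1.000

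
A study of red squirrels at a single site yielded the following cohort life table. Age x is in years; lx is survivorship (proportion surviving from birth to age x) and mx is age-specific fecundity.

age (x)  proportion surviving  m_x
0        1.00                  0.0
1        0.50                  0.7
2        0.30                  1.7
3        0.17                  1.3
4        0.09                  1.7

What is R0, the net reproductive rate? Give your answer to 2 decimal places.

1.23

lx·mx by age: 0, 0.35, 0.51, 0.221, 0.153
R0 = Σ lx·mx = 1.234 → 1.23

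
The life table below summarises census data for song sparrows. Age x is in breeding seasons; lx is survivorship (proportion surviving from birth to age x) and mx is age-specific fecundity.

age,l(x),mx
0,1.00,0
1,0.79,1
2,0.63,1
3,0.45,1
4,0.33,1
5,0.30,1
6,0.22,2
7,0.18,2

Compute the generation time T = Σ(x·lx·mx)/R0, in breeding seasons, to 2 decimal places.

3.45

lx·mx: 0, 0.79, 0.63, 0.45, 0.33, 0.3, 0.44, 0.36 → R0 = 3.3
x·lx·mx: 0, 0.79, 1.26, 1.35, 1.32, 1.5, 2.64, 2.52 → Σ = 11.38
T = 11.38 / 3.3 = 3.448485… → 3.45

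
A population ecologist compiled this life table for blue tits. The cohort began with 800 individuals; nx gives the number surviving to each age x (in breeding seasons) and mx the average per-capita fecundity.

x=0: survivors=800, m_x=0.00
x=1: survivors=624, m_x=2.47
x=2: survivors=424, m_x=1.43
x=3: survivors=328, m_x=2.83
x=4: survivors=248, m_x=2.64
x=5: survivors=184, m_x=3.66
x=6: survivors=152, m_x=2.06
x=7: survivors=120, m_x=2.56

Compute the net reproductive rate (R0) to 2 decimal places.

6.28

lx = nx/n0 = nx/800: 1, 0.78, 0.53, 0.41, 0.31, 0.23, 0.19, 0.15
lx·mx by age: 0, 1.9266, 0.7579, 1.1603, 0.8184, 0.8418, 0.3914, 0.384
R0 = Σ lx·mx = 6.2804 → 6.28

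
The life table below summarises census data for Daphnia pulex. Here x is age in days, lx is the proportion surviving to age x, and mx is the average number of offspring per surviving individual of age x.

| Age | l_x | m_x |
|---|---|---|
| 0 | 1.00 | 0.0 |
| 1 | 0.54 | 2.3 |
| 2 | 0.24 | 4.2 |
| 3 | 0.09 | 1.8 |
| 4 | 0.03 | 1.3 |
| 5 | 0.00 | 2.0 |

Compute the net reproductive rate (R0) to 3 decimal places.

lx·mx by age: 0, 1.242, 1.008, 0.162, 0.039, 0
R0 = Σ lx·mx = 2.451 → 2.451

2.451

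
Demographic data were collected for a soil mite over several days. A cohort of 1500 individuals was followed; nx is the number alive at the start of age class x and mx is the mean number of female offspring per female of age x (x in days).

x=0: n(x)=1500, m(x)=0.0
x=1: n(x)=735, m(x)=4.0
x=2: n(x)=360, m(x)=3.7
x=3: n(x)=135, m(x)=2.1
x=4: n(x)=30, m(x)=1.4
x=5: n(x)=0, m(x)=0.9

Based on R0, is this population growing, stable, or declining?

growing

lx = nx/n0 = nx/1500: 1, 0.49, 0.24, 0.09, 0.02, 0
R0 = Σ lx·mx = 0 + 1.96 + 0.888 + 0.189 + 0.028 + 0 = 3.065
R0 > 1, so the population is growing.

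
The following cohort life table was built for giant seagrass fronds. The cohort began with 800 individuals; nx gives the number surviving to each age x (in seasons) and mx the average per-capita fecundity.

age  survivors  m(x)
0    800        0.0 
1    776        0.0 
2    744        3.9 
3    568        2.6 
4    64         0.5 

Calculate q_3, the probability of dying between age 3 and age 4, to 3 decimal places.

0.887

lx = nx/n0 = nx/800: 1, 0.97, 0.93, 0.71, 0.08
q_3 = (l_3 − l_4) / l_3 = (0.71 − 0.08) / 0.71
     = 0.63 / 0.71 = 0.887324… → 0.887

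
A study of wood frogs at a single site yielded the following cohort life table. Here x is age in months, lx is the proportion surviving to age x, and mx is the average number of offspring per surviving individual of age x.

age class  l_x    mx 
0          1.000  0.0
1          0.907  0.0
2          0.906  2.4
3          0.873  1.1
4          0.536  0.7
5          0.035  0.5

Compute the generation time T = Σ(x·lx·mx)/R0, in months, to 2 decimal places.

2.50

lx·mx: 0, 0, 2.1744, 0.9603, 0.3752, 0.0175 → R0 = 3.5274
x·lx·mx: 0, 0, 4.3488, 2.8809, 1.5008, 0.0875 → Σ = 8.818
T = 8.818 / 3.5274 = 2.499858… → 2.50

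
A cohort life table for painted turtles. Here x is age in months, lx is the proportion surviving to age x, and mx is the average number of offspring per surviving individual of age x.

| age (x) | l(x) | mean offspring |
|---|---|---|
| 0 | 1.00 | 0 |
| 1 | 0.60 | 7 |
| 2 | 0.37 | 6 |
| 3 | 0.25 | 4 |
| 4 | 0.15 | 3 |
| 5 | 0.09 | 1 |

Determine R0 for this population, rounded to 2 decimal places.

7.96

lx·mx by age: 0, 4.2, 2.22, 1, 0.45, 0.09
R0 = Σ lx·mx = 7.96 → 7.96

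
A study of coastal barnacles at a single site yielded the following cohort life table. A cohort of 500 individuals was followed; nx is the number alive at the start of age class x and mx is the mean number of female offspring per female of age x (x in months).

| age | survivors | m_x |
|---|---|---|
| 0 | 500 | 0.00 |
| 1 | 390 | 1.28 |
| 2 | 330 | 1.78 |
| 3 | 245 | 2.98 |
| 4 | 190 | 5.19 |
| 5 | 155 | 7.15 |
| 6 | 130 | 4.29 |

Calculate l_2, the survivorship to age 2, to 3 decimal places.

l_2 = n_2/n_0 = 330/500 = 0.66 → 0.660

0.660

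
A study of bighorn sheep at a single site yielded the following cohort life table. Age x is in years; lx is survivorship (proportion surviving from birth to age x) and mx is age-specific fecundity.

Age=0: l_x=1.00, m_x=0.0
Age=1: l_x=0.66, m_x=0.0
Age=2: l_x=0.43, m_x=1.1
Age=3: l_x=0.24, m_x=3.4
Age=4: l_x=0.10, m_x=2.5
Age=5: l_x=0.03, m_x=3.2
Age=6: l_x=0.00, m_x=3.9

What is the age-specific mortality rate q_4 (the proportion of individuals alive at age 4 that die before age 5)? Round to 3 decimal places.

0.700

q_4 = (l_4 − l_5) / l_4 = (0.1 − 0.03) / 0.1
     = 0.07 / 0.1 = 0.7 → 0.700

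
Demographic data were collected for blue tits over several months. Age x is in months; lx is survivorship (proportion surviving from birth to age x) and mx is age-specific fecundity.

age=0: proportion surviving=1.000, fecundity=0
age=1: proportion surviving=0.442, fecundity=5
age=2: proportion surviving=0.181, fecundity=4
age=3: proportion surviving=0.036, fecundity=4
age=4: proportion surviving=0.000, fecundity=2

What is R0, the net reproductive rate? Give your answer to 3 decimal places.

3.078

lx·mx by age: 0, 2.21, 0.724, 0.144, 0
R0 = Σ lx·mx = 3.078 → 3.078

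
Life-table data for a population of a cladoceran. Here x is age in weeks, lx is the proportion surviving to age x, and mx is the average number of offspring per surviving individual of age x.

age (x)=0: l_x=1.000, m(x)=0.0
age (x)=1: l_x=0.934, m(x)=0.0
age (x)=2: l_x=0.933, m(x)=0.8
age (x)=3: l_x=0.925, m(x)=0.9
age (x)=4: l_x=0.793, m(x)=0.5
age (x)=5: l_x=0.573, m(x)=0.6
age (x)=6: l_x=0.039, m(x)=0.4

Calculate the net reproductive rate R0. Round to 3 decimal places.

lx·mx by age: 0, 0, 0.7464, 0.8325, 0.3965, 0.3438, 0.0156
R0 = Σ lx·mx = 2.3348 → 2.335

2.335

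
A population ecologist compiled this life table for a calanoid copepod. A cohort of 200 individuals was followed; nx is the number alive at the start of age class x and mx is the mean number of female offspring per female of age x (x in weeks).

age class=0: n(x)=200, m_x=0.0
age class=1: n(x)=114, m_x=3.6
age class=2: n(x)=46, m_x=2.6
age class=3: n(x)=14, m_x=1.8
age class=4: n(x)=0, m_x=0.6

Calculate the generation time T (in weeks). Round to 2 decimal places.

1.31

lx = nx/n0 = nx/200: 1, 0.57, 0.23, 0.07, 0
lx·mx: 0, 2.052, 0.598, 0.126, 0 → R0 = 2.776
x·lx·mx: 0, 2.052, 1.196, 0.378, 0 → Σ = 3.626
T = 3.626 / 2.776 = 1.306196… → 1.31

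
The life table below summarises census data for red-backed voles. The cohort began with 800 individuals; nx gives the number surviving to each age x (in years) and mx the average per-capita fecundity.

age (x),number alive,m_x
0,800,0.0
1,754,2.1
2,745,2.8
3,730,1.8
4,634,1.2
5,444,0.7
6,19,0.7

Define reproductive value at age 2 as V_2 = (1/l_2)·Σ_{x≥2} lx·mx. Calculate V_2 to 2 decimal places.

lx = nx/n0 = nx/800: 1, 0.9425, 0.93125, 0.9125, 0.7925, 0.555, 0.02375
lx·mx for x ≥ 2: 2.6075, 1.6425, 0.951, 0.3885, 0.016625 → sum = 5.606125
V_2 = 5.606125 / l_2 = 5.606125 / 0.93125 = 6.02 → 6.02

6.02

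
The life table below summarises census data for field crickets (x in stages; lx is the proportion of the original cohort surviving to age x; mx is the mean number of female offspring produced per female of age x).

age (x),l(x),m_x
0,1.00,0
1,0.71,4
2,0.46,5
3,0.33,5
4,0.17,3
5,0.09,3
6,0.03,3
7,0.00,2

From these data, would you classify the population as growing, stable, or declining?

growing

R0 = Σ lx·mx = 0 + 2.84 + 2.3 + 1.65 + 0.51 + 0.27 + 0.09 + 0 = 7.66
R0 > 1, so the population is growing.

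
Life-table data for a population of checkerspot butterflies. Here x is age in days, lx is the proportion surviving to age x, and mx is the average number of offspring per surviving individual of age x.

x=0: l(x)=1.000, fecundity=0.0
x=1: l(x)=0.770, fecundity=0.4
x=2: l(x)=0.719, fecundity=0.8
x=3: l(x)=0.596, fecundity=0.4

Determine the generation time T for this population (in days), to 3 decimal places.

lx·mx: 0, 0.308, 0.5752, 0.2384 → R0 = 1.1216
x·lx·mx: 0, 0.308, 1.1504, 0.7152 → Σ = 2.1736
T = 2.1736 / 1.1216 = 1.937946… → 1.938

1.938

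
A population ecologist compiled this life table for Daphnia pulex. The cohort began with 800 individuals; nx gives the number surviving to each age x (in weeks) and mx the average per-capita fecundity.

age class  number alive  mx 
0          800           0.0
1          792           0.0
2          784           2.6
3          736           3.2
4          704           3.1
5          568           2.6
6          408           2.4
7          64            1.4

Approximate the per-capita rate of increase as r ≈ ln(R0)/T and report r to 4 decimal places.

lx = nx/n0 = nx/800: 1, 0.99, 0.98, 0.92, 0.88, 0.71, 0.51, 0.08
R0 = Σ lx·mx = 0 + 0 + 2.548 + 2.944 + 2.728 + 1.846 + 1.224 + 0.112 = 11.402
Σ x·lx·mx = 42.198; T = 42.198/11.402 = 3.70093…
r ≈ ln(R0)/T = ln(11.402)/3.70093… = 0.657616… → 0.6576

0.6576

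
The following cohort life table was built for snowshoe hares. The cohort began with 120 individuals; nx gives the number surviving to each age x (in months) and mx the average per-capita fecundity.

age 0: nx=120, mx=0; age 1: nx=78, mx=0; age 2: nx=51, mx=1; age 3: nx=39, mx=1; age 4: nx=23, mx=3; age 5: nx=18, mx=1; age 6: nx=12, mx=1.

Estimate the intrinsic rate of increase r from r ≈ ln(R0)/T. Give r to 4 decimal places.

0.1307

lx = nx/n0 = nx/120: 1, 0.65, 0.425, 0.325, 0.19167…, 0.15, 0.1
R0 = Σ lx·mx = 0 + 0 + 0.425 + 0.325 + 0.575… + 0.15 + 0.1 = 1.575…
Σ x·lx·mx = 5.475…; T = 5.475…/1.575… = 3.47619…
r ≈ ln(R0)/T = ln(1.575…)/3.47619… = 0.130676… → 0.1307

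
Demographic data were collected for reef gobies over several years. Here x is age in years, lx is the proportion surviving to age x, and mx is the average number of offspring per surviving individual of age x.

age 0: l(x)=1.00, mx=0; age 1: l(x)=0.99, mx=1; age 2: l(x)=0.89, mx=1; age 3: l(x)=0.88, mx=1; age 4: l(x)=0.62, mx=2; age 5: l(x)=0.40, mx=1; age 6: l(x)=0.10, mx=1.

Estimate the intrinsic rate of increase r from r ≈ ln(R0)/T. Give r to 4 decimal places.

R0 = Σ lx·mx = 0 + 0.99 + 0.89 + 0.88 + 1.24 + 0.4 + 0.1 = 4.5
Σ x·lx·mx = 12.97; T = 12.97/4.5 = 2.88222…
r ≈ ln(R0)/T = ln(4.5)/2.88222… = 0.521846… → 0.5218

0.5218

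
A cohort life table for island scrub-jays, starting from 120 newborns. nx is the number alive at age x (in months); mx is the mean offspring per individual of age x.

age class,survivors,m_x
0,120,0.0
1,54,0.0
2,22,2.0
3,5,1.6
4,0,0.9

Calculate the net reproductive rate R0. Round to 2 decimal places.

0.43

lx = nx/n0 = nx/120: 1, 0.45, 0.18333…, 0.04167…, 0
lx·mx by age: 0, 0, 0.366667…, 0.066667…, 0
R0 = Σ lx·mx = 0.433333… → 0.43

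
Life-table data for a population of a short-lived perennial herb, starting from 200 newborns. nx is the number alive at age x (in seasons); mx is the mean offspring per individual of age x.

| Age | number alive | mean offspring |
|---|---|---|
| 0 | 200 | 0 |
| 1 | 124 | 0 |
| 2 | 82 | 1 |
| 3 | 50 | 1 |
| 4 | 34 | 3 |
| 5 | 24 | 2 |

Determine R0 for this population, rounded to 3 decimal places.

lx = nx/n0 = nx/200: 1, 0.62, 0.41, 0.25, 0.17, 0.12
lx·mx by age: 0, 0, 0.41, 0.25, 0.51, 0.24
R0 = Σ lx·mx = 1.41 → 1.410

1.410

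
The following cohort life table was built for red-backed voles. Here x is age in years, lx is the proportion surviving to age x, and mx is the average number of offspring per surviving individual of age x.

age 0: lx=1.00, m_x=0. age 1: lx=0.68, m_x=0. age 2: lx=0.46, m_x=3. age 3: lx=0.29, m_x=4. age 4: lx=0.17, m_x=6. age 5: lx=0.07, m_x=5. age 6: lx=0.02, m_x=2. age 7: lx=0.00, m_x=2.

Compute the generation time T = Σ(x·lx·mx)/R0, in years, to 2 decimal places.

lx·mx: 0, 0, 1.38, 1.16, 1.02, 0.35, 0.04, 0 → R0 = 3.95
x·lx·mx: 0, 0, 2.76, 3.48, 4.08, 1.75, 0.24, 0 → Σ = 12.31
T = 12.31 / 3.95 = 3.116456… → 3.12

3.12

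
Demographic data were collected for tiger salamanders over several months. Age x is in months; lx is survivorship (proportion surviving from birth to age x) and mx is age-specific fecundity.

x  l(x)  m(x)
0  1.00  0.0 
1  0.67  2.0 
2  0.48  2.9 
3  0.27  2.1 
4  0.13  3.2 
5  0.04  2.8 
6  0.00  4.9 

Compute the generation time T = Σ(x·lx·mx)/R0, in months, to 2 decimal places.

2.10

lx·mx: 0, 1.34, 1.392, 0.567, 0.416, 0.112, 0 → R0 = 3.827
x·lx·mx: 0, 1.34, 2.784, 1.701, 1.664, 0.56, 0 → Σ = 8.049
T = 8.049 / 3.827 = 2.103214… → 2.10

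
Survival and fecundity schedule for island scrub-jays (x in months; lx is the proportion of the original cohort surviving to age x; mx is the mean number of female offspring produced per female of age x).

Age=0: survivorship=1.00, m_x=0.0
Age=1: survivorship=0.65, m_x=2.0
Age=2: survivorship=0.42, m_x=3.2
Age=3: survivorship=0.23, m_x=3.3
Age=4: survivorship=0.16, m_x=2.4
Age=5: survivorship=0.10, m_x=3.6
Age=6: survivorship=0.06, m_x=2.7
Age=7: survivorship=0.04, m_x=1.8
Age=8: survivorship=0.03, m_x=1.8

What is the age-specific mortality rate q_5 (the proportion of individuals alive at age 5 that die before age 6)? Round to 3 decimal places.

q_5 = (l_5 − l_6) / l_5 = (0.1 − 0.06) / 0.1
     = 0.04 / 0.1 = 0.4 → 0.400

0.400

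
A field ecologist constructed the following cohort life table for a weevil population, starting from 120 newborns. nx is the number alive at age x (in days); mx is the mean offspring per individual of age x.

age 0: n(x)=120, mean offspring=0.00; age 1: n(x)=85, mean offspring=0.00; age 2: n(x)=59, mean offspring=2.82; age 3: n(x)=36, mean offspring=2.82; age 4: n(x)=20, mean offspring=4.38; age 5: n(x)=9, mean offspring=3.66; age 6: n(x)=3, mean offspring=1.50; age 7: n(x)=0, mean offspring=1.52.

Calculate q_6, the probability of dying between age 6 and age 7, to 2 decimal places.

1.00

lx = nx/n0 = nx/120: 1, 0.70833…, 0.49167…, 0.3, 0.16667…, 0.075, 0.025, 0
q_6 = (l_6 − l_7) / l_6 = (0.025 − 0) / 0.025
     = 0.025 / 0.025 = 1 → 1.00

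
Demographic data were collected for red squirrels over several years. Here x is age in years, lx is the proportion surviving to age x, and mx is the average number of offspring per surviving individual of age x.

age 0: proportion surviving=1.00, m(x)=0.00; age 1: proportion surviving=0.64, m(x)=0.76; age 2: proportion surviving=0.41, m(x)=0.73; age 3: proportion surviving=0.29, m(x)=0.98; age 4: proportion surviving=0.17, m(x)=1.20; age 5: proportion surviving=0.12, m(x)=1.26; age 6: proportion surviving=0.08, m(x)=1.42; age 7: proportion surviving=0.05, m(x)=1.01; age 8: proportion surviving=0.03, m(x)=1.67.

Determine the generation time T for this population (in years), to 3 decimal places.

lx·mx: 0, 0.4864, 0.2993, 0.2842, 0.204, 0.1512, 0.1136, 0.0505, 0.0501 → R0 = 1.6393
x·lx·mx: 0, 0.4864, 0.5986, 0.8526, 0.816, 0.756, 0.6816, 0.3535, 0.4008 → Σ = 4.9455
T = 4.9455 / 1.6393 = 3.016836… → 3.017

3.017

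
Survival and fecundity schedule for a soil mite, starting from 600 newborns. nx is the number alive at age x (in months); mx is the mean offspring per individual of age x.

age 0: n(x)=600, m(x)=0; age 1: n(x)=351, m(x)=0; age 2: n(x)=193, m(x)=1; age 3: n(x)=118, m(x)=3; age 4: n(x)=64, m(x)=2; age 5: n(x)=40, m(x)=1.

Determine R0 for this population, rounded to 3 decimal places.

lx = nx/n0 = nx/600: 1, 0.585, 0.32167…, 0.19667…, 0.10667…, 0.06667…
lx·mx by age: 0, 0, 0.321667…, 0.59…, 0.213333…, 0.066667…
R0 = Σ lx·mx = 1.191667… → 1.192

1.192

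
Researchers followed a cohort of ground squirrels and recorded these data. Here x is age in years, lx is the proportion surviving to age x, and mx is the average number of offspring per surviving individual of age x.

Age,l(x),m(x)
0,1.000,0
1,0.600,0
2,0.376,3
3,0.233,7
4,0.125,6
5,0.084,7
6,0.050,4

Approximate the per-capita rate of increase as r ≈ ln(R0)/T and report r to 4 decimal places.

0.4384

R0 = Σ lx·mx = 0 + 0 + 1.128 + 1.631 + 0.75 + 0.588 + 0.2 = 4.297
Σ x·lx·mx = 14.289; T = 14.289/4.297 = 3.32534…
r ≈ ln(R0)/T = ln(4.297)/3.32534… = 0.438426… → 0.4384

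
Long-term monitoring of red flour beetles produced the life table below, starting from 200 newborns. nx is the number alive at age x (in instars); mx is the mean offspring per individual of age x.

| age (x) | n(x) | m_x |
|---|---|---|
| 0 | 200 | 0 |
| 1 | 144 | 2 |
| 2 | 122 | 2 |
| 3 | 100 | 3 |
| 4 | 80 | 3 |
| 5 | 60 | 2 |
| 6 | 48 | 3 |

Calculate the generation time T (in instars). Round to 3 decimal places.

3.069

lx = nx/n0 = nx/200: 1, 0.72, 0.61, 0.5, 0.4, 0.3, 0.24
lx·mx: 0, 1.44, 1.22, 1.5, 1.2, 0.6, 0.72 → R0 = 6.68
x·lx·mx: 0, 1.44, 2.44, 4.5, 4.8, 3, 4.32 → Σ = 20.5
T = 20.5 / 6.68 = 3.068862… → 3.069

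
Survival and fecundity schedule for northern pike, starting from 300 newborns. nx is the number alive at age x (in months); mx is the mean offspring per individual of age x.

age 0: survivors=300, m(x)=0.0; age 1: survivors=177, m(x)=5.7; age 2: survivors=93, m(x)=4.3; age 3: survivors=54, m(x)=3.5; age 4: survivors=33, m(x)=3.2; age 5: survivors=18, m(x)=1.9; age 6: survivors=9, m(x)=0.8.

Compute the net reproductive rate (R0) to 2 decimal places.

lx = nx/n0 = nx/300: 1, 0.59, 0.31, 0.18, 0.11, 0.06, 0.03
lx·mx by age: 0, 3.363, 1.333, 0.63, 0.352, 0.114, 0.024
R0 = Σ lx·mx = 5.816 → 5.82

5.82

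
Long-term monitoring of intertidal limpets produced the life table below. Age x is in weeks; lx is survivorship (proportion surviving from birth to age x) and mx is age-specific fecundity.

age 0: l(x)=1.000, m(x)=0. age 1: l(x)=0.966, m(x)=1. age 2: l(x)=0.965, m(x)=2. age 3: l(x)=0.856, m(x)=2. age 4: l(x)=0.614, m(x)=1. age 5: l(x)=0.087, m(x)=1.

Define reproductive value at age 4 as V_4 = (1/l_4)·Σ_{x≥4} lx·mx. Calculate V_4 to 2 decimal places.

lx·mx for x ≥ 4: 0.614, 0.087 → sum = 0.701
V_4 = 0.701 / l_4 = 0.701 / 0.614 = 1.141694… → 1.14

1.14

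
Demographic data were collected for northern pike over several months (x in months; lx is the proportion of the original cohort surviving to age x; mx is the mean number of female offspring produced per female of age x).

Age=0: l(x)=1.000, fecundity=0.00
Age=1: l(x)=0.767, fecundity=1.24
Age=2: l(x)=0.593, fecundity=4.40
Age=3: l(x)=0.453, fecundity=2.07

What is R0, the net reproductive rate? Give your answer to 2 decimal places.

lx·mx by age: 0, 0.95108, 2.6092, 0.93771
R0 = Σ lx·mx = 4.49799 → 4.50

4.50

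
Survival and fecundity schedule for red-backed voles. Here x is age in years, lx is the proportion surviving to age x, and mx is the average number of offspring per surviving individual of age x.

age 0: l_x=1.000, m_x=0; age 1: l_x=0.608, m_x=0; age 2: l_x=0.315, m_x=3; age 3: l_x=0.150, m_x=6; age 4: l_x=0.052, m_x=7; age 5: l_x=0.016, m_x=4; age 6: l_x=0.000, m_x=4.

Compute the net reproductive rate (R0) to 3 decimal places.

2.273

lx·mx by age: 0, 0, 0.945, 0.9, 0.364, 0.064, 0
R0 = Σ lx·mx = 2.273 → 2.273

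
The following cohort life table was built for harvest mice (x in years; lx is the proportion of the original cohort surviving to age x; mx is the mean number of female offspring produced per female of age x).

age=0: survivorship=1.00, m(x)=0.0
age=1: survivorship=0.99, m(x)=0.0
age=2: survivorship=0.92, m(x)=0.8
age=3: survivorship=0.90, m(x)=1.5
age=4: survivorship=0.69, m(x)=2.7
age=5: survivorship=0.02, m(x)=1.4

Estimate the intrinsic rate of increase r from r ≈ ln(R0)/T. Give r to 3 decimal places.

0.419

R0 = Σ lx·mx = 0 + 0 + 0.736 + 1.35 + 1.863 + 0.028 = 3.977
Σ x·lx·mx = 13.114; T = 13.114/3.977 = 3.29746…
r ≈ ln(R0)/T = ln(3.977)/3.29746… = 0.41866… → 0.419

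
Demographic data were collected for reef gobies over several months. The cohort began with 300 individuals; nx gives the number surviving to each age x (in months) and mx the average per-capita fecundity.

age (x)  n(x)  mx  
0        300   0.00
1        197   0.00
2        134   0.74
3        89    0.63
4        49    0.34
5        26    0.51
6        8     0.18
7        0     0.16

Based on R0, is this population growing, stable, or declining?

lx = nx/n0 = nx/300: 1, 0.65667…, 0.44667…, 0.29667…, 0.16333…, 0.08667…, 0.02667…, 0
R0 = Σ lx·mx = 0 + 0 + 0.330533… + 0.1869… + 0.055533… + 0.0442… + 0.0048… + 0 = 0.621967…
R0 < 1, so the population is declining.

declining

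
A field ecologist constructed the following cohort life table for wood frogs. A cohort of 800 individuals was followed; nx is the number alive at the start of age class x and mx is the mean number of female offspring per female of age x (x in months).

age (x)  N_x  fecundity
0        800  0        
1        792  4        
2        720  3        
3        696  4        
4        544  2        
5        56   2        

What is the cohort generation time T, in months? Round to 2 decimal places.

2.23

lx = nx/n0 = nx/800: 1, 0.99, 0.9, 0.87, 0.68, 0.07
lx·mx: 0, 3.96, 2.7, 3.48, 1.36, 0.14 → R0 = 11.64
x·lx·mx: 0, 3.96, 5.4, 10.44, 5.44, 0.7 → Σ = 25.94
T = 25.94 / 11.64 = 2.228522… → 2.23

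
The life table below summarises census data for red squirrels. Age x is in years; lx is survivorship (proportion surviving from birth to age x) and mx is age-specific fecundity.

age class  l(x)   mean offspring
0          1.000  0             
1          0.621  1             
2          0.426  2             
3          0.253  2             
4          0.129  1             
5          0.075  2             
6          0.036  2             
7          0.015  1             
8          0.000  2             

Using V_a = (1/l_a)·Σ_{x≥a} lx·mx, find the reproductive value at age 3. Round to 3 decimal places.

3.447

lx·mx for x ≥ 3: 0.506, 0.129, 0.15, 0.072, 0.015, 0 → sum = 0.872
V_3 = 0.872 / l_3 = 0.872 / 0.253 = 3.44664… → 3.447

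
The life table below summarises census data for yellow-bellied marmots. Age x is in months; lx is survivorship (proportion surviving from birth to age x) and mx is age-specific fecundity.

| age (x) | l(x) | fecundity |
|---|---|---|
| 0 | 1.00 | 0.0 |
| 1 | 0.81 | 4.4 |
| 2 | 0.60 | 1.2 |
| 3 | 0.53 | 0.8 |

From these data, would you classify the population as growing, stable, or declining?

growing

R0 = Σ lx·mx = 0 + 3.564 + 0.72 + 0.424 = 4.708
R0 > 1, so the population is growing.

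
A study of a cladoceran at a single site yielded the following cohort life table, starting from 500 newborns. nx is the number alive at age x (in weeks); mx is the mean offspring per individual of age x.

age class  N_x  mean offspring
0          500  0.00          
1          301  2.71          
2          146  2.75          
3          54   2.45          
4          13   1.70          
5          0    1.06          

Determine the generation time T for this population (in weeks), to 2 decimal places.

lx = nx/n0 = nx/500: 1, 0.602, 0.292, 0.108, 0.026, 0
lx·mx: 0, 1.63142, 0.803, 0.2646, 0.0442, 0 → R0 = 2.74322
x·lx·mx: 0, 1.63142, 1.606, 0.7938, 0.1768, 0 → Σ = 4.20802
T = 4.20802 / 2.74322 = 1.533971… → 1.53

1.53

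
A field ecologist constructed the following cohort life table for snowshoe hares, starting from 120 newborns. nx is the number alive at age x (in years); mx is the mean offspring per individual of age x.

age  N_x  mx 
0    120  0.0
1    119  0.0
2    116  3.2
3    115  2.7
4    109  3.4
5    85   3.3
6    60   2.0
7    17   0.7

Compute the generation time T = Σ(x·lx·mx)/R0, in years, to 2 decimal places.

3.66

lx = nx/n0 = nx/120: 1, 0.99167…, 0.96667…, 0.95833…, 0.90833…, 0.70833…, 0.5, 0.14167…
lx·mx: 0, 0, 3.093333…, 2.5875…, 3.088333…, 2.3375…, 1, 0.099167… → R0 = 12.205833…
x·lx·mx: 0, 0, 6.186667…, 7.7625…, 12.353333…, 11.6875…, 6, 0.694167… → Σ = 44.684167…
T = 44.684167… / 12.205833… = 3.660886… → 3.66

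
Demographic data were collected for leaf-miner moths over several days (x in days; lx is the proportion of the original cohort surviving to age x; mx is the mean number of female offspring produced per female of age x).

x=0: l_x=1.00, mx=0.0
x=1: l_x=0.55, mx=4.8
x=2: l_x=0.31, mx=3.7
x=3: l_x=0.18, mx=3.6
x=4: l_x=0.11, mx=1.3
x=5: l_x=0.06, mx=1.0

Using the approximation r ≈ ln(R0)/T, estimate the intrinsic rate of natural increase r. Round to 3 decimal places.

R0 = Σ lx·mx = 0 + 2.64 + 1.147 + 0.648 + 0.143 + 0.06 = 4.638
Σ x·lx·mx = 7.75; T = 7.75/4.638 = 1.67098…
r ≈ ln(R0)/T = ln(4.638)/1.67098… = 0.91819… → 0.918

0.918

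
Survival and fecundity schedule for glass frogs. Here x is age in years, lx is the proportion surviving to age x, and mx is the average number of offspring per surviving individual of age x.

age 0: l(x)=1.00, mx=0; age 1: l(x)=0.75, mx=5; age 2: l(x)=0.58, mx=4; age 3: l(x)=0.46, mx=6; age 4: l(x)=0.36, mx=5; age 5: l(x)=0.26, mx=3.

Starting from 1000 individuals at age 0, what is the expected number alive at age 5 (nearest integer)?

Expected survivors = N0 · l_5 = 1000 × 0.26 = 260 → 260

260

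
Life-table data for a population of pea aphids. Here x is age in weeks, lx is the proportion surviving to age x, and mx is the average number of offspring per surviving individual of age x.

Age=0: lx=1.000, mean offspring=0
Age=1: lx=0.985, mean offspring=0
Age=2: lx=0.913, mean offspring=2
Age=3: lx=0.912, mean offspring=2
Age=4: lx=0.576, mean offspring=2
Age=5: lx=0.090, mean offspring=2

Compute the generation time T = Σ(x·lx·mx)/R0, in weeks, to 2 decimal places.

lx·mx: 0, 0, 1.826, 1.824, 1.152, 0.18 → R0 = 4.982
x·lx·mx: 0, 0, 3.652, 5.472, 4.608, 0.9 → Σ = 14.632
T = 14.632 / 4.982 = 2.936973… → 2.94

2.94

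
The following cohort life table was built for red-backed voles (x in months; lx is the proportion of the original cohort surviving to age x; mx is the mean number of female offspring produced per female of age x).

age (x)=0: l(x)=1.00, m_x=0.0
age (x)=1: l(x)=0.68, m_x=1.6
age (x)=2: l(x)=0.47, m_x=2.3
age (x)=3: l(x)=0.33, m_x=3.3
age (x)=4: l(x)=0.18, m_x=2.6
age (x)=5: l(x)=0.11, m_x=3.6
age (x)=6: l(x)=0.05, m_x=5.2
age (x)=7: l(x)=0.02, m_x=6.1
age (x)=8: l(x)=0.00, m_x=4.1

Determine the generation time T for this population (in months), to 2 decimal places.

lx·mx: 0, 1.088, 1.081, 1.089, 0.468, 0.396, 0.26, 0.122, 0 → R0 = 4.504
x·lx·mx: 0, 1.088, 2.162, 3.267, 1.872, 1.98, 1.56, 0.854, 0 → Σ = 12.783
T = 12.783 / 4.504 = 2.838144… → 2.84

2.84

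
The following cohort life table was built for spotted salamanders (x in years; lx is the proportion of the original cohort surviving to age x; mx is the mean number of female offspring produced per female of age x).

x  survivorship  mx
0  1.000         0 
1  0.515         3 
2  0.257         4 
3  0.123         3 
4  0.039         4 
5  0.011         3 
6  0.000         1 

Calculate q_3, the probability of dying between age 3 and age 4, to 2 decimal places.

0.68

q_3 = (l_3 − l_4) / l_3 = (0.123 − 0.039) / 0.123
     = 0.084 / 0.123 = 0.682927… → 0.68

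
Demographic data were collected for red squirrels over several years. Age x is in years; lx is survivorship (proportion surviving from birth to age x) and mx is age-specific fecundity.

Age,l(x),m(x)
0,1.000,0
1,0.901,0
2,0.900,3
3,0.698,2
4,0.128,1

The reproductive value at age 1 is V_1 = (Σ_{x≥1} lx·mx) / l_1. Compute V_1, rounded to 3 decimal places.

lx·mx for x ≥ 1: 0, 2.7, 1.396, 0.128 → sum = 4.224
V_1 = 4.224 / l_1 = 4.224 / 0.901 = 4.688124… → 4.688

4.688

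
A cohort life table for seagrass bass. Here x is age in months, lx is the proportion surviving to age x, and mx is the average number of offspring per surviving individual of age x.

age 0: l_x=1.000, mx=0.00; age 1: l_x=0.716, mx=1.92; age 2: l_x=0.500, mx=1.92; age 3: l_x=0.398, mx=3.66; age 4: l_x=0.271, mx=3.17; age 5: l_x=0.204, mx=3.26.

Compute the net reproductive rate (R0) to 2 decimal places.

lx·mx by age: 0, 1.37472, 0.96, 1.45668, 0.85907, 0.66504
R0 = Σ lx·mx = 5.31551 → 5.32

5.32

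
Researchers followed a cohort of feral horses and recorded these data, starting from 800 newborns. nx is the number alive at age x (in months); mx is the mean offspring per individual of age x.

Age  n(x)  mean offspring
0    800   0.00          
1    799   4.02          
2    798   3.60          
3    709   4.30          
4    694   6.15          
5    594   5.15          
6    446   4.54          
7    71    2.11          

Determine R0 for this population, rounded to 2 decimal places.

lx = nx/n0 = nx/800: 1, 0.99875, 0.9975, 0.88625, 0.8675, 0.7425, 0.5575, 0.08875
lx·mx by age: 0, 4.014975…, 3.591, 3.810875…, 5.335125, 3.823875, 2.53105, 0.187263…
R0 = Σ lx·mx = 23.294163… → 23.29

23.29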